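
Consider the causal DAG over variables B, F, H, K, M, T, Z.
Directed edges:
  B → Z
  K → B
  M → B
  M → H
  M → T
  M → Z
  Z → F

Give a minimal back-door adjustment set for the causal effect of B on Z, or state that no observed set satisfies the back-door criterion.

B→Z: minimal back-door set {M}.

desc(B)\{B}={F,Z}; candidates ⊆ {H,K,M,T}.
size 0: {}; under {} B still reaches {F,H,K,M,T,Z} ∋ Z.
{M}: B⊥Z given {M} in G with B→· removed — back-door holds.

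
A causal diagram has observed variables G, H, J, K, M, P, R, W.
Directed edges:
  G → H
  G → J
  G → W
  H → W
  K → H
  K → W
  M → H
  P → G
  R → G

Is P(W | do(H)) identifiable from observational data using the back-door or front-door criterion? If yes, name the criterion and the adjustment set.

P(W|do(H)): backdoor, adjust for {G, K}.

desc(H)\{H}={W}; candidates ⊆ {G,J,K,M,P,R}.
size 0: {}; under {} H still reaches {G,J,K,M,P,R,W} ∋ W.
size 1: {G}, {J}, {K} …(+3); under {G} H still reaches {K,M,W} ∋ W.
{G,K}: H⊥W given {G,K} in G with H→· removed — back-door holds.
P(W|do(H)) = Σ_{G,K} P(W|H,G,K)·P(G,K).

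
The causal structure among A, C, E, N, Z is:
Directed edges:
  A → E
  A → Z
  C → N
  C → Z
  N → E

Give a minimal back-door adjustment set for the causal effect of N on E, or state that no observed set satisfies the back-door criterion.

N→E: minimal back-door set ∅.

desc(N)\{N}={E}; candidates ⊆ {A,C,Z}.
∅: N⊥E given ∅ in G with N→· removed — back-door holds.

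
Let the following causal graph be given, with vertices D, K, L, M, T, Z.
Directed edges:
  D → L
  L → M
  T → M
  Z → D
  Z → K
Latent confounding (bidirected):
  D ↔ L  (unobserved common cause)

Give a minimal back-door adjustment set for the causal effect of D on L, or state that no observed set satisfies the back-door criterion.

desc(D)\{D}={L,M}; candidates ⊆ {K,T,Z}.
D↔L: latent back-door arc(s) into D.
size 0: {}; under {} D still reaches {K,L,M,Z} ∋ L.
size 1: {K}, {T}, {Z}; under {K} D still reaches {L,M,Z} ∋ L.
size 2: {K,T}, {K,Z}, {T,Z}; under {K,T} D still reaches {L,M,Z} ∋ L.
D↔L cannot be blocked by any observed set — no back-door set.

D→L: no observed back-door set.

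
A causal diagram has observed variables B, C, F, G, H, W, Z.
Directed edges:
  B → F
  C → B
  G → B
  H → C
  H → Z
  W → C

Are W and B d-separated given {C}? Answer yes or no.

Yes — W ⊥ B | {C}.

Bayes-Ball from W | {C} reaches {H,Z}.
B ∉ reach(W|{C}) ⇒ W ⊥ B | {C}.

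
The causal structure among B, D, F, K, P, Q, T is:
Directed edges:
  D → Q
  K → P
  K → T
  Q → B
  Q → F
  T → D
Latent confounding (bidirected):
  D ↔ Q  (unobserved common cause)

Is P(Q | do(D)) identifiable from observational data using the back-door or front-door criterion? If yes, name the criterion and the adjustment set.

P(Q|do(D)): not identifiable (no BD/FD set).

desc(D)\{D}={B,F,Q}; candidates ⊆ {K,P,T}.
D↔Q: latent back-door arc(s) into D.
size 0: {}; under {} D still reaches {B,F,K,P,Q,T} ∋ Q.
size 1: {K}, {P}, {T}; under {K} D still reaches {B,F,Q,T} ∋ Q.
size 2: {K,P}, {K,T}, {P,T}; under {K,P} D still reaches {B,F,Q,T} ∋ Q.
D↔Q cannot be blocked by any observed set — no back-door set.
No mediator lies on a directed D→…→Q path.
Neither criterion identifies P(Q|do(D)) in this graph.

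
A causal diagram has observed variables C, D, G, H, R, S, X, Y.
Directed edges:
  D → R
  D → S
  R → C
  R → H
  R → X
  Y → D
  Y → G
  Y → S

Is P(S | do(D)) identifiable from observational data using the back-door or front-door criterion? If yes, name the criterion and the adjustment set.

desc(D)\{D}={C,H,R,S,X}; candidates ⊆ {G,Y}.
size 0: {}; under {} D still reaches {G,S,Y} ∋ S.
{Y}: D⊥S given {Y} in G with D→· removed — back-door holds.
P(S|do(D)) = Σ_{Y} P(S|D,Y)·P(Y).

P(S|do(D)): backdoor, adjust for {Y}.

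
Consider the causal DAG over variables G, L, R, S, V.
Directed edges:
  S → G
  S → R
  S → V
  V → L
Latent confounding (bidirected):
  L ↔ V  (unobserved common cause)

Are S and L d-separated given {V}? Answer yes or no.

Bayes-Ball from S | {V} reaches {G,L,R}.
L ∈ reach(S|{V}) ⇒ S ⊥̸ L | {V}.

No — S and L are d-connected given {V}.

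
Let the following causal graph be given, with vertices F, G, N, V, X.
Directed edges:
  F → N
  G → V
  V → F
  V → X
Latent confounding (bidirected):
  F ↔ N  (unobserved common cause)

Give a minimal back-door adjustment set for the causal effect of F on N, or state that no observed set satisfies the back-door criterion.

F→N: no observed back-door set.

desc(F)\{F}={N}; candidates ⊆ {G,V,X}.
F↔N: latent back-door arc(s) into F.
size 0: {}; under {} F still reaches {G,N,V,X} ∋ N.
size 1: {G}, {V}, {X}; under {G} F still reaches {N,V,X} ∋ N.
size 2: {G,V}, {G,X}, {V,X}; under {G,V} F still reaches {N} ∋ N.
F↔N cannot be blocked by any observed set — no back-door set.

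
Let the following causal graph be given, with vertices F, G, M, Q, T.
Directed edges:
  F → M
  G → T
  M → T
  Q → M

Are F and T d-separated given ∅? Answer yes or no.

Bayes-Ball from F | ∅ reaches {M,T}.
T ∈ reach(F|∅) ⇒ F ⊥̸ T | ∅.

No — F and T are d-connected given ∅.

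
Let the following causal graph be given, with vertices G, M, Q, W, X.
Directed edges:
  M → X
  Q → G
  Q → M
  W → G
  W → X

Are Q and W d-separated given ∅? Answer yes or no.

Bayes-Ball from Q | ∅ reaches {G,M,X}.
W ∉ reach(Q|∅) ⇒ Q ⊥ W | ∅.

Yes — Q ⊥ W | ∅.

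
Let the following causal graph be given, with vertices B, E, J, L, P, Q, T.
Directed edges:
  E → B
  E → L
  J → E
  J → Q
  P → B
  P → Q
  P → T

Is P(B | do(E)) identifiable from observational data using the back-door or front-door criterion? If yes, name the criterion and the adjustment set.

P(B|do(E)): backdoor, adjust for ∅.

desc(E)\{E}={B,L}; candidates ⊆ {J,P,Q,T}.
∅: E⊥B given ∅ in G with E→· removed — back-door holds.
P(B|do(E)) = P(B|E) — no adjustment needed.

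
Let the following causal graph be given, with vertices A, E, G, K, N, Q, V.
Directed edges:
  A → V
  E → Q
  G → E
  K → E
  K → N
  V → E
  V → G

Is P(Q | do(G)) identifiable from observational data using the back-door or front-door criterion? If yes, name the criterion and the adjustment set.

desc(G)\{G}={E,Q}; candidates ⊆ {A,K,N,V}.
size 0: {}; under {} G still reaches {A,E,Q,V} ∋ Q.
{V}: G⊥Q given {V} in G with G→· removed — back-door holds.
P(Q|do(G)) = Σ_{V} P(Q|G,V)·P(V).

P(Q|do(G)): backdoor, adjust for {V}.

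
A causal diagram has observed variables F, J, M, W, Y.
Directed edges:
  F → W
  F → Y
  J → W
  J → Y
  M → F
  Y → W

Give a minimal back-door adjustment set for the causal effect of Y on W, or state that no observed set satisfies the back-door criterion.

desc(Y)\{Y}={W}; candidates ⊆ {F,J,M}.
size 0: {}; under {} Y still reaches {F,J,M,W} ∋ W.
size 1: {F}, {J}, {M}; under {F} Y still reaches {J,W} ∋ W.
{F,J}: Y⊥W given {F,J} in G with Y→· removed — back-door holds.

Y→W: minimal back-door set {F, J}.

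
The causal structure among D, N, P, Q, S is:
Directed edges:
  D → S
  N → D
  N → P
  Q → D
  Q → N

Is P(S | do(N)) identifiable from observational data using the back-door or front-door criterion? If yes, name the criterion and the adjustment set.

desc(N)\{N}={D,P,S}; candidates ⊆ {Q}.
size 0: {}; under {} N still reaches {D,Q,S} ∋ S.
{Q}: N⊥S given {Q} in G with N→· removed — back-door holds.
P(S|do(N)) = Σ_{Q} P(S|N,Q)·P(Q).

P(S|do(N)): backdoor, adjust for {Q}.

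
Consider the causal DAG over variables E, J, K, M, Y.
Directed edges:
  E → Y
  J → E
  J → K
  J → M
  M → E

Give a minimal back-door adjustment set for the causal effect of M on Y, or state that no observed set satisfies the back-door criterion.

M→Y: minimal back-door set {J}.

desc(M)\{M}={E,Y}; candidates ⊆ {J,K}.
size 0: {}; under {} M still reaches {E,J,K,Y} ∋ Y.
{J}: M⊥Y given {J} in G with M→· removed — back-door holds.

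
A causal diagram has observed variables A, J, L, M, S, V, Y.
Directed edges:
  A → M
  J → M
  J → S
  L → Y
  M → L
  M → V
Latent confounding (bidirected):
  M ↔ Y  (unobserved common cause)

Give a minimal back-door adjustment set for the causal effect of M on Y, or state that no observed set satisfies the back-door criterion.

desc(M)\{M}={L,V,Y}; candidates ⊆ {A,J,S}.
M↔Y: latent back-door arc(s) into M.
size 0: {}; under {} M still reaches {A,J,S,Y} ∋ Y.
size 1: {A}, {J}, {S}; under {A} M still reaches {J,S,Y} ∋ Y.
size 2: {A,J}, {A,S}, {J,S}; under {A,J} M still reaches {Y} ∋ Y.
M↔Y cannot be blocked by any observed set — no back-door set.

M→Y: no observed back-door set.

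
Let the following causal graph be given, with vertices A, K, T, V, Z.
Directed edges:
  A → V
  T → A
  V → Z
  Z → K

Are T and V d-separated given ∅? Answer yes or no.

No — T and V are d-connected given ∅.

Bayes-Ball from T | ∅ reaches {A,K,V,Z}.
V ∈ reach(T|∅) ⇒ T ⊥̸ V | ∅.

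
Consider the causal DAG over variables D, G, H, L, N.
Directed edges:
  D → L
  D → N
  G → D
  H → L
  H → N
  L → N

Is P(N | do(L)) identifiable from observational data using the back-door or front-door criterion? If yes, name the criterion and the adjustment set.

desc(L)\{L}={N}; candidates ⊆ {D,G,H}.
size 0: {}; under {} L still reaches {D,G,H,N} ∋ N.
size 1: {D}, {G}, {H}; under {D} L still reaches {H,N} ∋ N.
{D,H}: L⊥N given {D,H} in G with L→· removed — back-door holds.
P(N|do(L)) = Σ_{D,H} P(N|L,D,H)·P(D,H).

P(N|do(L)): backdoor, adjust for {D, H}.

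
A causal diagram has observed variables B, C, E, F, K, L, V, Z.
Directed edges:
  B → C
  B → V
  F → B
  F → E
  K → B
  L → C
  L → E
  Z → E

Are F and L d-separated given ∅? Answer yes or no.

Yes — F ⊥ L | ∅.

Bayes-Ball from F | ∅ reaches {B,C,E,V}.
L ∉ reach(F|∅) ⇒ F ⊥ L | ∅.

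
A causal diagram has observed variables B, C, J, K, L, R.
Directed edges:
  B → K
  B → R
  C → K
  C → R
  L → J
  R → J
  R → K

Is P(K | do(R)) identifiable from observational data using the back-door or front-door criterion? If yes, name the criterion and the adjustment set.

desc(R)\{R}={J,K}; candidates ⊆ {B,C,L}.
size 0: {}; under {} R still reaches {B,C,K} ∋ K.
size 1: {B}, {C}, {L}; under {B} R still reaches {C,K} ∋ K.
{B,C}: R⊥K given {B,C} in G with R→· removed — back-door holds.
P(K|do(R)) = Σ_{B,C} P(K|R,B,C)·P(B,C).

P(K|do(R)): backdoor, adjust for {B, C}.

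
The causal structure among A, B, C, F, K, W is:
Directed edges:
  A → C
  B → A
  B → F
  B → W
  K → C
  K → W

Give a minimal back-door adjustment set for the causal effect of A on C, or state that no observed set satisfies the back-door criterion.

A→C: minimal back-door set ∅.

desc(A)\{A}={C}; candidates ⊆ {B,F,K,W}.
∅: A⊥C given ∅ in G with A→· removed — back-door holds.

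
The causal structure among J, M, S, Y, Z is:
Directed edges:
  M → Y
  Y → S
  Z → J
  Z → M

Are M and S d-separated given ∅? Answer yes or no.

No — M and S are d-connected given ∅.

Bayes-Ball from M | ∅ reaches {J,S,Y,Z}.
S ∈ reach(M|∅) ⇒ M ⊥̸ S | ∅.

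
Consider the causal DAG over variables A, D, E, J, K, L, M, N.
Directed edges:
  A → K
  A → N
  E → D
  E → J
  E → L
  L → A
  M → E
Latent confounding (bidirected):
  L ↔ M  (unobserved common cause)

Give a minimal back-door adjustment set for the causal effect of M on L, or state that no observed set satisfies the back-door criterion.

M→L: no observed back-door set.

desc(M)\{M}={A,D,E,J,K,L,N}; candidates ⊆ {—}.
M↔L: latent back-door arc(s) into M.
size 0: {}; under {} M still reaches {A,K,L,N} ∋ L.
M↔L cannot be blocked by any observed set — no back-door set.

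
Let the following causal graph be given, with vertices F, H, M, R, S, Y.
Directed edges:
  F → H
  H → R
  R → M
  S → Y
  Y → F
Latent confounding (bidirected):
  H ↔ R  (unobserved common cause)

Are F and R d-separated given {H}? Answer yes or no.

Bayes-Ball from F | {H} reaches {M,R,S,Y}.
R ∈ reach(F|{H}) ⇒ F ⊥̸ R | {H}.

No — F and R are d-connected given {H}.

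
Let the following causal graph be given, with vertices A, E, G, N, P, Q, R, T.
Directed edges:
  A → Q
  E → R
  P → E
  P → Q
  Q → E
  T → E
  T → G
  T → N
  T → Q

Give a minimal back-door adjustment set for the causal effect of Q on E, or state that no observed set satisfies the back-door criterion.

desc(Q)\{Q}={E,R}; candidates ⊆ {A,G,N,P,T}.
size 0: {}; under {} Q still reaches {A,E,G,N,P,R,T} ∋ E.
size 1: {A}, {G}, {N} …(+2); under {A} Q still reaches {E,G,N,P,R,T} ∋ E.
{P,T}: Q⊥E given {P,T} in G with Q→· removed — back-door holds.

Q→E: minimal back-door set {P, T}.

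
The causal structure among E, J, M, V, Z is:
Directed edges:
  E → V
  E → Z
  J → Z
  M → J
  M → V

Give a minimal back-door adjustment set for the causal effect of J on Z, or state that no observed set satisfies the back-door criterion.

desc(J)\{J}={Z}; candidates ⊆ {E,M,V}.
∅: J⊥Z given ∅ in G with J→· removed — back-door holds.

J→Z: minimal back-door set ∅.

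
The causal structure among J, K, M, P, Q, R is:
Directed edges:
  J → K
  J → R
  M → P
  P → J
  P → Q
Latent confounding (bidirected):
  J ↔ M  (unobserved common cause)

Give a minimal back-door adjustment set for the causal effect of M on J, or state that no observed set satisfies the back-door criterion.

M→J: no observed back-door set.

desc(M)\{M}={J,K,P,Q,R}; candidates ⊆ {—}.
M↔J: latent back-door arc(s) into M.
size 0: {}; under {} M still reaches {J,K,R} ∋ J.
M↔J cannot be blocked by any observed set — no back-door set.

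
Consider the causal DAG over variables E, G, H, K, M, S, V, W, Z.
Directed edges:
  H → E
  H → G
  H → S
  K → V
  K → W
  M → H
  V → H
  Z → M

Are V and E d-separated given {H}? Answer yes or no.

Yes — V ⊥ E | {H}.

Bayes-Ball from V | {H} reaches {K,M,W,Z}.
E ∉ reach(V|{H}) ⇒ V ⊥ E | {H}.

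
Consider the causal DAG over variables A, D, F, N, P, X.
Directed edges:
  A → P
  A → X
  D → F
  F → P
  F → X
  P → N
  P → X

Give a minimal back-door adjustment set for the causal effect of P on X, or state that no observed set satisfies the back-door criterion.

P→X: minimal back-door set {A, F}.

desc(P)\{P}={N,X}; candidates ⊆ {A,D,F}.
size 0: {}; under {} P still reaches {A,D,F,X} ∋ X.
size 1: {A}, {D}, {F}; under {A} P still reaches {D,F,X} ∋ X.
{A,F}: P⊥X given {A,F} in G with P→· removed — back-door holds.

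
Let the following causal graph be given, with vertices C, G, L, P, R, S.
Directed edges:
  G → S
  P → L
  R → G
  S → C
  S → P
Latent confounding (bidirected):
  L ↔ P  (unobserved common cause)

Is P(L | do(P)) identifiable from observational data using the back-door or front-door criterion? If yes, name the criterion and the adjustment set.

P(L|do(P)): not identifiable (no BD/FD set).

desc(P)\{P}={L}; candidates ⊆ {C,G,R,S}.
P↔L: latent back-door arc(s) into P.
size 0: {}; under {} P still reaches {C,G,L,R,S} ∋ L.
size 1: {C}, {G}, {R} …(+1); under {C} P still reaches {G,L,R,S} ∋ L.
size 2: {C,G}, {C,R}, {C,S} …(+3); under {C,G} P still reaches {L,S} ∋ L.
P↔L cannot be blocked by any observed set — no back-door set.
No mediator lies on a directed P→…→L path.
Neither criterion identifies P(L|do(P)) in this graph.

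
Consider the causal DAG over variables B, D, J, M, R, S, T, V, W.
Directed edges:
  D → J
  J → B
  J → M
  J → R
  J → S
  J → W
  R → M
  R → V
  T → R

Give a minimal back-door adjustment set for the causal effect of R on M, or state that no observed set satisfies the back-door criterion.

desc(R)\{R}={M,V}; candidates ⊆ {B,D,J,S,T,W}.
size 0: {}; under {} R still reaches {B,D,J,M,S,T,W} ∋ M.
{J}: R⊥M given {J} in G with R→· removed — back-door holds.

R→M: minimal back-door set {J}.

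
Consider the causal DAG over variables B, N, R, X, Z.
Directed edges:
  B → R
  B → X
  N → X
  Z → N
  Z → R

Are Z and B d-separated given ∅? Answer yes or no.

Yes — Z ⊥ B | ∅.

Bayes-Ball from Z | ∅ reaches {N,R,X}.
B ∉ reach(Z|∅) ⇒ Z ⊥ B | ∅.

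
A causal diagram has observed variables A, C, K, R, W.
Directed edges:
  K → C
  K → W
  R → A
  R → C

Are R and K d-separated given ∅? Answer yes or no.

Yes — R ⊥ K | ∅.

Bayes-Ball from R | ∅ reaches {A,C}.
K ∉ reach(R|∅) ⇒ R ⊥ K | ∅.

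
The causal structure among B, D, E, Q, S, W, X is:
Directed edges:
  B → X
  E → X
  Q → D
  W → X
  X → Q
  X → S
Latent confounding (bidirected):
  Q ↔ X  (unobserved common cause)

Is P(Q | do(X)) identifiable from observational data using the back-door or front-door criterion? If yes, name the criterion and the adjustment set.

desc(X)\{X}={D,Q,S}; candidates ⊆ {B,E,W}.
X↔Q: latent back-door arc(s) into X.
size 0: {}; under {} X still reaches {B,D,E,Q,W} ∋ Q.
size 1: {B}, {E}, {W}; under {B} X still reaches {D,E,Q,W} ∋ Q.
size 2: {B,E}, {B,W}, {E,W}; under {B,E} X still reaches {D,Q,W} ∋ Q.
X↔Q cannot be blocked by any observed set — no back-door set.
No mediator lies on a directed X→…→Q path.
Neither criterion identifies P(Q|do(X)) in this graph.

P(Q|do(X)): not identifiable (no BD/FD set).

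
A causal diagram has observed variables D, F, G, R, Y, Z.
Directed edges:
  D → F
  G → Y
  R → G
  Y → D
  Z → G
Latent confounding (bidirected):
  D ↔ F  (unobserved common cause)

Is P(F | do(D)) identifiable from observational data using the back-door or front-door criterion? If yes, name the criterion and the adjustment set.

desc(D)\{D}={F}; candidates ⊆ {G,R,Y,Z}.
D↔F: latent back-door arc(s) into D.
size 0: {}; under {} D still reaches {F,G,R,Y,Z} ∋ F.
size 1: {G}, {R}, {Y} …(+1); under {G} D still reaches {F,Y} ∋ F.
size 2: {G,R}, {G,Y}, {G,Z} …(+3); under {G,R} D still reaches {F,Y} ∋ F.
D↔F cannot be blocked by any observed set — no back-door set.
No mediator lies on a directed D→…→F path.
Neither criterion identifies P(F|do(D)) in this graph.

P(F|do(D)): not identifiable (no BD/FD set).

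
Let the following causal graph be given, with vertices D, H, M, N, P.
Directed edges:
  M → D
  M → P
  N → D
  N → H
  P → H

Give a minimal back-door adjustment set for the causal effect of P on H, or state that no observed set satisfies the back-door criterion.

desc(P)\{P}={H}; candidates ⊆ {D,M,N}.
∅: P⊥H given ∅ in G with P→· removed — back-door holds.

P→H: minimal back-door set ∅.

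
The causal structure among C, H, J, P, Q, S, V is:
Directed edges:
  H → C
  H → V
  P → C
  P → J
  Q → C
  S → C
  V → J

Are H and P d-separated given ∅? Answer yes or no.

Bayes-Ball from H | ∅ reaches {C,J,V}.
P ∉ reach(H|∅) ⇒ H ⊥ P | ∅.

Yes — H ⊥ P | ∅.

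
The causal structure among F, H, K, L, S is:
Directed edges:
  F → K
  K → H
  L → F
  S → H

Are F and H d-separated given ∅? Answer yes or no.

Bayes-Ball from F | ∅ reaches {H,K,L}.
H ∈ reach(F|∅) ⇒ F ⊥̸ H | ∅.

No — F and H are d-connected given ∅.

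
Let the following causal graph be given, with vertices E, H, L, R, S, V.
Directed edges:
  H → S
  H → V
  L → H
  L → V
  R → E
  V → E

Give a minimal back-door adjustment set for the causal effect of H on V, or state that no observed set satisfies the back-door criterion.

H→V: minimal back-door set {L}.

desc(H)\{H}={E,S,V}; candidates ⊆ {L,R}.
size 0: {}; under {} H still reaches {E,L,V} ∋ V.
{L}: H⊥V given {L} in G with H→· removed — back-door holds.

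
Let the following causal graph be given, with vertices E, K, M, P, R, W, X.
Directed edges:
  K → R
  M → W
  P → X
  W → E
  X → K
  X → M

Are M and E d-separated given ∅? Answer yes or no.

No — M and E are d-connected given ∅.

Bayes-Ball from M | ∅ reaches {E,K,P,R,W,X}.
E ∈ reach(M|∅) ⇒ M ⊥̸ E | ∅.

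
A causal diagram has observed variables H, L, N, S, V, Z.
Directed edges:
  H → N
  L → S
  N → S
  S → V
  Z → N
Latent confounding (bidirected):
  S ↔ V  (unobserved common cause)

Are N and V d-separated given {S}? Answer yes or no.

Bayes-Ball from N | {S} reaches {H,L,V,Z}.
V ∈ reach(N|{S}) ⇒ N ⊥̸ V | {S}.

No — N and V are d-connected given {S}.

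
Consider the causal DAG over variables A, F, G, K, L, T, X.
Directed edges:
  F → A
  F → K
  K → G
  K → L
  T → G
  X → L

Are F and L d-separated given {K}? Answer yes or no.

Bayes-Ball from F | {K} reaches {A}.
L ∉ reach(F|{K}) ⇒ F ⊥ L | {K}.

Yes — F ⊥ L | {K}.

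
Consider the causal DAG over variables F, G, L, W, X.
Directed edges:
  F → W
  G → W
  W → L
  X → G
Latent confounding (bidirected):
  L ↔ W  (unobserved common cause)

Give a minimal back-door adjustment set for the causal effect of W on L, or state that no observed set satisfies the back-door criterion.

W→L: no observed back-door set.

desc(W)\{W}={L}; candidates ⊆ {F,G,X}.
W↔L: latent back-door arc(s) into W.
size 0: {}; under {} W still reaches {F,G,L,X} ∋ L.
size 1: {F}, {G}, {X}; under {F} W still reaches {G,L,X} ∋ L.
size 2: {F,G}, {F,X}, {G,X}; under {F,G} W still reaches {L} ∋ L.
W↔L cannot be blocked by any observed set — no back-door set.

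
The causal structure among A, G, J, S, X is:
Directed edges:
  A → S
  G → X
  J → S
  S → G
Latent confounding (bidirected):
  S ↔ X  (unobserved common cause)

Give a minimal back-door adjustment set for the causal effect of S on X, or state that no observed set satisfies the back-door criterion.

desc(S)\{S}={G,X}; candidates ⊆ {A,J}.
S↔X: latent back-door arc(s) into S.
size 0: {}; under {} S still reaches {A,J,X} ∋ X.
size 1: {A}, {J}; under {A} S still reaches {J,X} ∋ X.
size 2: {A,J}; under {A,J} S still reaches {X} ∋ X.
S↔X cannot be blocked by any observed set — no back-door set.

S→X: no observed back-door set.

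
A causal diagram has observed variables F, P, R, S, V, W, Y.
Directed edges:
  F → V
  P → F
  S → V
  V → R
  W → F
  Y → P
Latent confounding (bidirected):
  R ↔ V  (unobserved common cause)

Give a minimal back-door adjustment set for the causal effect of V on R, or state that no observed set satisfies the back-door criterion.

V→R: no observed back-door set.

desc(V)\{V}={R}; candidates ⊆ {F,P,S,W,Y}.
V↔R: latent back-door arc(s) into V.
size 0: {}; under {} V still reaches {F,P,R,S,W,Y} ∋ R.
size 1: {F}, {P}, {S} …(+2); under {F} V still reaches {R,S} ∋ R.
size 2: {F,P}, {F,S}, {F,W} …(+7); under {F,P} V still reaches {R,S} ∋ R.
V↔R cannot be blocked by any observed set — no back-door set.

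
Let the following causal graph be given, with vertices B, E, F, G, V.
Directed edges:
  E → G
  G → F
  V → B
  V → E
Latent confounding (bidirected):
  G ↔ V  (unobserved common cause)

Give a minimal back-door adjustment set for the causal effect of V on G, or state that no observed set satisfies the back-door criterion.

V→G: no observed back-door set.

desc(V)\{V}={B,E,F,G}; candidates ⊆ {—}.
V↔G: latent back-door arc(s) into V.
size 0: {}; under {} V still reaches {F,G} ∋ G.
V↔G cannot be blocked by any observed set — no back-door set.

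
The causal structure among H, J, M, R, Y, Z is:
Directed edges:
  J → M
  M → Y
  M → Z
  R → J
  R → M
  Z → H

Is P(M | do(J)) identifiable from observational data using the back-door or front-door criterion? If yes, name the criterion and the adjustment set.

desc(J)\{J}={H,M,Y,Z}; candidates ⊆ {R}.
size 0: {}; under {} J still reaches {H,M,R,Y,Z} ∋ M.
{R}: J⊥M given {R} in G with J→· removed — back-door holds.
P(M|do(J)) = Σ_{R} P(M|J,R)·P(R).

P(M|do(J)): backdoor, adjust for {R}.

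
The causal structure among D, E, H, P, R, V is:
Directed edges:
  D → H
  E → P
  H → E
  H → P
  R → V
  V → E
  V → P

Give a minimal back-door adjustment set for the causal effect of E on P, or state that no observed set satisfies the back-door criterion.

desc(E)\{E}={P}; candidates ⊆ {D,H,R,V}.
size 0: {}; under {} E still reaches {D,H,P,R,V} ∋ P.
size 1: {D}, {H}, {R} …(+1); under {D} E still reaches {H,P,R,V} ∋ P.
{H,V}: E⊥P given {H,V} in G with E→· removed — back-door holds.

E→P: minimal back-door set {H, V}.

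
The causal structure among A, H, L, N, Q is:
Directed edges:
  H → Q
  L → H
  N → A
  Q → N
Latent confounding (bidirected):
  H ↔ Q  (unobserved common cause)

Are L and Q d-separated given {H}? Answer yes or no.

No — L and Q are d-connected given {H}.

Bayes-Ball from L | {H} reaches {A,N,Q}.
Q ∈ reach(L|{H}) ⇒ L ⊥̸ Q | {H}.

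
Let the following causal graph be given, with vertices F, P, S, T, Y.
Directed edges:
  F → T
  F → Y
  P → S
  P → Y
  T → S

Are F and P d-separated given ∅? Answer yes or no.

Bayes-Ball from F | ∅ reaches {S,T,Y}.
P ∉ reach(F|∅) ⇒ F ⊥ P | ∅.

Yes — F ⊥ P | ∅.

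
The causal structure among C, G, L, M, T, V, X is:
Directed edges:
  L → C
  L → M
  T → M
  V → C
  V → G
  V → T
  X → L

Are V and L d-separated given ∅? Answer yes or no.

Yes — V ⊥ L | ∅.

Bayes-Ball from V | ∅ reaches {C,G,M,T}.
L ∉ reach(V|∅) ⇒ V ⊥ L | ∅.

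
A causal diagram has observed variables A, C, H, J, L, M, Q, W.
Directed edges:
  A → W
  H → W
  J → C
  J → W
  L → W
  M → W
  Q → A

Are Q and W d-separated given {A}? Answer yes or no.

Yes — Q ⊥ W | {A}.

Bayes-Ball from Q | {A} reaches ∅.
W ∉ reach(Q|{A}) ⇒ Q ⊥ W | {A}.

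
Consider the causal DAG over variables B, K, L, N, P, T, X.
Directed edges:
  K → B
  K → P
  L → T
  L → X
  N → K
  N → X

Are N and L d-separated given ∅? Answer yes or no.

Yes — N ⊥ L | ∅.

Bayes-Ball from N | ∅ reaches {B,K,P,X}.
L ∉ reach(N|∅) ⇒ N ⊥ L | ∅.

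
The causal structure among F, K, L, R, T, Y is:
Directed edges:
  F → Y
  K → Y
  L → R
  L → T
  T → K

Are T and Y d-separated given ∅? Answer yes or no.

No — T and Y are d-connected given ∅.

Bayes-Ball from T | ∅ reaches {K,L,R,Y}.
Y ∈ reach(T|∅) ⇒ T ⊥̸ Y | ∅.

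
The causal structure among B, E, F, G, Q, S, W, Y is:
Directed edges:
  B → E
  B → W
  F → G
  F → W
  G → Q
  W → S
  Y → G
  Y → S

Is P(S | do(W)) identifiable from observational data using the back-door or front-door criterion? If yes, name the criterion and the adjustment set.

P(S|do(W)): backdoor, adjust for ∅.

desc(W)\{W}={S}; candidates ⊆ {B,E,F,G,Q,Y}.
∅: W⊥S given ∅ in G with W→· removed — back-door holds.
P(S|do(W)) = P(S|W) — no adjustment needed.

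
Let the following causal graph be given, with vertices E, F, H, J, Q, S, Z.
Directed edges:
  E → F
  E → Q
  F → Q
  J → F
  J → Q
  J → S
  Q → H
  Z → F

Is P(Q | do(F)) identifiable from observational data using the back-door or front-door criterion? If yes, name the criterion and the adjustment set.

P(Q|do(F)): backdoor, adjust for {E, J}.

desc(F)\{F}={H,Q}; candidates ⊆ {E,J,S,Z}.
size 0: {}; under {} F still reaches {E,H,J,Q,S,Z} ∋ Q.
size 1: {E}, {J}, {S} …(+1); under {E} F still reaches {H,J,Q,S,Z} ∋ Q.
{E,J}: F⊥Q given {E,J} in G with F→· removed — back-door holds.
P(Q|do(F)) = Σ_{E,J} P(Q|F,E,J)·P(E,J).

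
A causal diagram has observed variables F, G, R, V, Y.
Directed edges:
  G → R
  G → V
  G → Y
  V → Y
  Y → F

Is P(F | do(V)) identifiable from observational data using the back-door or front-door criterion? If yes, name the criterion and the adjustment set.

desc(V)\{V}={F,Y}; candidates ⊆ {G,R}.
size 0: {}; under {} V still reaches {F,G,R,Y} ∋ F.
{G}: V⊥F given {G} in G with V→· removed — back-door holds.
P(F|do(V)) = Σ_{G} P(F|V,G)·P(G).

P(F|do(V)): backdoor, adjust for {G}.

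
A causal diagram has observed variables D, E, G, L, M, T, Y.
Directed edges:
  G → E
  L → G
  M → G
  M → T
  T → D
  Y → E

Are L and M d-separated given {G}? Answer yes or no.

Bayes-Ball from L | {G} reaches {D,M,T}.
M ∈ reach(L|{G}) ⇒ L ⊥̸ M | {G}.

No — L and M are d-connected given {G}.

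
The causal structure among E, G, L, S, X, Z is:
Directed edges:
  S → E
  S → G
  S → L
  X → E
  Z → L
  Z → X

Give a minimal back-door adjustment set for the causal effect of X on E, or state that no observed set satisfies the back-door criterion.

desc(X)\{X}={E}; candidates ⊆ {G,L,S,Z}.
∅: X⊥E given ∅ in G with X→· removed — back-door holds.

X→E: minimal back-door set ∅.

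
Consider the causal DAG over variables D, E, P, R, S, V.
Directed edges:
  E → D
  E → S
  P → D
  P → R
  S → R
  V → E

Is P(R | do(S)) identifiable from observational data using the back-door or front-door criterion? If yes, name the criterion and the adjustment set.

P(R|do(S)): backdoor, adjust for ∅.

desc(S)\{S}={R}; candidates ⊆ {D,E,P,V}.
∅: S⊥R given ∅ in G with S→· removed — back-door holds.
P(R|do(S)) = P(R|S) — no adjustment needed.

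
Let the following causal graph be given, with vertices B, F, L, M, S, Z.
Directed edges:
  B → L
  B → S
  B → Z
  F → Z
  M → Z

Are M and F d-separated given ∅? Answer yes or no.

Bayes-Ball from M | ∅ reaches {Z}.
F ∉ reach(M|∅) ⇒ M ⊥ F | ∅.

Yes — M ⊥ F | ∅.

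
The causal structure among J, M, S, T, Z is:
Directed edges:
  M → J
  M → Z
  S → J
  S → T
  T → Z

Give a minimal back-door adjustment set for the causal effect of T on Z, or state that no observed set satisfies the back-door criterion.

desc(T)\{T}={Z}; candidates ⊆ {J,M,S}.
∅: T⊥Z given ∅ in G with T→· removed — back-door holds.

T→Z: minimal back-door set ∅.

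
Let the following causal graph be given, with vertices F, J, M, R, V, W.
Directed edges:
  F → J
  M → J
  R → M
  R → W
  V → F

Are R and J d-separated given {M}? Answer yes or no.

Bayes-Ball from R | {M} reaches {W}.
J ∉ reach(R|{M}) ⇒ R ⊥ J | {M}.

Yes — R ⊥ J | {M}.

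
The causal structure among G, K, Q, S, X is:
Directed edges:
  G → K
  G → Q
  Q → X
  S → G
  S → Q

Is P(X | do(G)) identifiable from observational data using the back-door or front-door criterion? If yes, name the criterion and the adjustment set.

P(X|do(G)): backdoor, adjust for {S}.

desc(G)\{G}={K,Q,X}; candidates ⊆ {S}.
size 0: {}; under {} G still reaches {Q,S,X} ∋ X.
{S}: G⊥X given {S} in G with G→· removed — back-door holds.
P(X|do(G)) = Σ_{S} P(X|G,S)·P(S).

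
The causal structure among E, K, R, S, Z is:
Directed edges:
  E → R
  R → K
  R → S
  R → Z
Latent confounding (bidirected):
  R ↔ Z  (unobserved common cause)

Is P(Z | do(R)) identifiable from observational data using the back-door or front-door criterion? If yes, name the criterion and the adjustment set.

P(Z|do(R)): not identifiable (no BD/FD set).

desc(R)\{R}={K,S,Z}; candidates ⊆ {E}.
R↔Z: latent back-door arc(s) into R.
size 0: {}; under {} R still reaches {E,Z} ∋ Z.
size 1: {E}; under {E} R still reaches {Z} ∋ Z.
R↔Z cannot be blocked by any observed set — no back-door set.
No mediator lies on a directed R→…→Z path.
Neither criterion identifies P(Z|do(R)) in this graph.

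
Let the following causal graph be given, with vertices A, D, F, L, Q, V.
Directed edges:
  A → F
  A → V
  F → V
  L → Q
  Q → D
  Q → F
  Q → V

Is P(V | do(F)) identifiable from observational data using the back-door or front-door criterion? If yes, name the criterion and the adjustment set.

desc(F)\{F}={V}; candidates ⊆ {A,D,L,Q}.
size 0: {}; under {} F still reaches {A,D,L,Q,V} ∋ V.
size 1: {A}, {D}, {L} …(+1); under {A} F still reaches {D,L,Q,V} ∋ V.
{A,Q}: F⊥V given {A,Q} in G with F→· removed — back-door holds.
P(V|do(F)) = Σ_{A,Q} P(V|F,A,Q)·P(A,Q).

P(V|do(F)): backdoor, adjust for {A, Q}.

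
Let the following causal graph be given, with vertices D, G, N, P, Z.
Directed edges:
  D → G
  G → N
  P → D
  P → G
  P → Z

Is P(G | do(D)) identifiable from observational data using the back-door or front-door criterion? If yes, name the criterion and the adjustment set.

P(G|do(D)): backdoor, adjust for {P}.

desc(D)\{D}={G,N}; candidates ⊆ {P,Z}.
size 0: {}; under {} D still reaches {G,N,P,Z} ∋ G.
{P}: D⊥G given {P} in G with D→· removed — back-door holds.
P(G|do(D)) = Σ_{P} P(G|D,P)·P(P).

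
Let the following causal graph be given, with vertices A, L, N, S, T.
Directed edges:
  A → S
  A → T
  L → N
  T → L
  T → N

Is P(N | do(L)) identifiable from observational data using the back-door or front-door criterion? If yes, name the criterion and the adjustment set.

P(N|do(L)): backdoor, adjust for {T}.

desc(L)\{L}={N}; candidates ⊆ {A,S,T}.
size 0: {}; under {} L still reaches {A,N,S,T} ∋ N.
{T}: L⊥N given {T} in G with L→· removed — back-door holds.
P(N|do(L)) = Σ_{T} P(N|L,T)·P(T).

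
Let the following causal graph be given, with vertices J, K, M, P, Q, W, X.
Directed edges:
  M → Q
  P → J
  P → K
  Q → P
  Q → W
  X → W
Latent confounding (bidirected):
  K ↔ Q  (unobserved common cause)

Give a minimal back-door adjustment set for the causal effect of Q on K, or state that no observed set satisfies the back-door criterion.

desc(Q)\{Q}={J,K,P,W}; candidates ⊆ {M,X}.
Q↔K: latent back-door arc(s) into Q.
size 0: {}; under {} Q still reaches {K,M} ∋ K.
size 1: {M}, {X}; under {M} Q still reaches {K} ∋ K.
size 2: {M,X}; under {M,X} Q still reaches {K} ∋ K.
Q↔K cannot be blocked by any observed set — no back-door set.

Q→K: no observed back-door set.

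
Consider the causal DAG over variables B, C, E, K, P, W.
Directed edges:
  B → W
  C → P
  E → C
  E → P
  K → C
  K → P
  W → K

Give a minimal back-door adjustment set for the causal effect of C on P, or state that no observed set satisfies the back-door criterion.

desc(C)\{C}={P}; candidates ⊆ {B,E,K,W}.
size 0: {}; under {} C still reaches {B,E,K,P,W} ∋ P.
size 1: {B}, {E}, {K} …(+1); under {B} C still reaches {E,K,P,W} ∋ P.
{E,K}: C⊥P given {E,K} in G with C→· removed — back-door holds.

C→P: minimal back-door set {E, K}.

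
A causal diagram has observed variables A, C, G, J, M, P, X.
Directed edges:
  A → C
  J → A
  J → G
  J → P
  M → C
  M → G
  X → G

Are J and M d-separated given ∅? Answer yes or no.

Bayes-Ball from J | ∅ reaches {A,C,G,P}.
M ∉ reach(J|∅) ⇒ J ⊥ M | ∅.

Yes — J ⊥ M | ∅.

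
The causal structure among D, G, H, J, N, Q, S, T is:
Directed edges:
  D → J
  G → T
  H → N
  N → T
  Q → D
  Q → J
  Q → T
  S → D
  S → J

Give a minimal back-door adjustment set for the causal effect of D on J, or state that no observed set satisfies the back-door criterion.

desc(D)\{D}={J}; candidates ⊆ {G,H,N,Q,S,T}.
size 0: {}; under {} D still reaches {J,Q,S,T} ∋ J.
size 1: {G}, {H}, {N} …(+3); under {G} D still reaches {J,Q,S,T} ∋ J.
{Q,S}: D⊥J given {Q,S} in G with D→· removed — back-door holds.

D→J: minimal back-door set {Q, S}.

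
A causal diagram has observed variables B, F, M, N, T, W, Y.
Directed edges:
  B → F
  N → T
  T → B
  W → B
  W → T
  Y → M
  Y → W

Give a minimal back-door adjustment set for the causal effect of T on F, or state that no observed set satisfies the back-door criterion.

T→F: minimal back-door set {W}.

desc(T)\{T}={B,F}; candidates ⊆ {M,N,W,Y}.
size 0: {}; under {} T still reaches {B,F,M,N,W,Y} ∋ F.
{W}: T⊥F given {W} in G with T→· removed — back-door holds.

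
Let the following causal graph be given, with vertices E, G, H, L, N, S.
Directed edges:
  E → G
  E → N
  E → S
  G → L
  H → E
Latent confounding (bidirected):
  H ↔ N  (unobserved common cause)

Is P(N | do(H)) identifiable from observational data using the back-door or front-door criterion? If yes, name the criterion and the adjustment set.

P(N|do(H)): frontdoor, adjust for {E}.

desc(H)\{H}={E,G,L,N,S}; candidates ⊆ {—}.
H↔N: latent back-door arc(s) into H.
size 0: {}; under {} H still reaches {N} ∋ N.
H↔N cannot be blocked by any observed set — no back-door set.
{E}: (i) intercepts every directed H→N path; (ii) no back-door H→{E}; (iii) {H} blocks every back-door {E}→N. Front-door holds.
P(N|do(H)) = Σ_{E} P(E|H) Σ_{H'} P(N|E,H')P(H').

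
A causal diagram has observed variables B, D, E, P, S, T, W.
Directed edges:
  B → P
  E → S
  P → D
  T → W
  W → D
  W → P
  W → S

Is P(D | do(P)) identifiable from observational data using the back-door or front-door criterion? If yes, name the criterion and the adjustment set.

desc(P)\{P}={D}; candidates ⊆ {B,E,S,T,W}.
size 0: {}; under {} P still reaches {B,D,S,T,W} ∋ D.
{W}: P⊥D given {W} in G with P→· removed — back-door holds.
P(D|do(P)) = Σ_{W} P(D|P,W)·P(W).

P(D|do(P)): backdoor, adjust for {W}.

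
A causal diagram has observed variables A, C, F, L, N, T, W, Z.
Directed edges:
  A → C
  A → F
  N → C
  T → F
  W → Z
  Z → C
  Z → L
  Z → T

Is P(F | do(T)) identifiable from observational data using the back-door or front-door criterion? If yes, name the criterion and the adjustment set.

desc(T)\{T}={F}; candidates ⊆ {A,C,L,N,W,Z}.
∅: T⊥F given ∅ in G with T→· removed — back-door holds.
P(F|do(T)) = P(F|T) — no adjustment needed.

P(F|do(T)): backdoor, adjust for ∅.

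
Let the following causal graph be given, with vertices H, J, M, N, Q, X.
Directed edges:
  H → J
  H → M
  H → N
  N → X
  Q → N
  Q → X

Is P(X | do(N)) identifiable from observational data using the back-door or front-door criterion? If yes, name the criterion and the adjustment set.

desc(N)\{N}={X}; candidates ⊆ {H,J,M,Q}.
size 0: {}; under {} N still reaches {H,J,M,Q,X} ∋ X.
{Q}: N⊥X given {Q} in G with N→· removed — back-door holds.
P(X|do(N)) = Σ_{Q} P(X|N,Q)·P(Q).

P(X|do(N)): backdoor, adjust for {Q}.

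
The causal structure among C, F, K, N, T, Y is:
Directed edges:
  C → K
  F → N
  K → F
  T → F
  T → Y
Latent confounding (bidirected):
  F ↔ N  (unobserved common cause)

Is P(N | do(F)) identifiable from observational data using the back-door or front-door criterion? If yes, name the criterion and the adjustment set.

P(N|do(F)): not identifiable (no BD/FD set).

desc(F)\{F}={N}; candidates ⊆ {C,K,T,Y}.
F↔N: latent back-door arc(s) into F.
size 0: {}; under {} F still reaches {C,K,N,T,Y} ∋ N.
size 1: {C}, {K}, {T} …(+1); under {C} F still reaches {K,N,T,Y} ∋ N.
size 2: {C,K}, {C,T}, {C,Y} …(+3); under {C,K} F still reaches {N,T,Y} ∋ N.
F↔N cannot be blocked by any observed set — no back-door set.
No mediator lies on a directed F→…→N path.
Neither criterion identifies P(N|do(F)) in this graph.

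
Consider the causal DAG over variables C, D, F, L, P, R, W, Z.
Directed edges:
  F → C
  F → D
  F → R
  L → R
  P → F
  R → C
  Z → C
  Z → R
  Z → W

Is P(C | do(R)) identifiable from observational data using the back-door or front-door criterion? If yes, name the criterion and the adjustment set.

desc(R)\{R}={C}; candidates ⊆ {D,F,L,P,W,Z}.
size 0: {}; under {} R still reaches {C,D,F,L,P,W,Z} ∋ C.
size 1: {D}, {F}, {L} …(+3); under {D} R still reaches {C,F,L,P,W,Z} ∋ C.
{F,Z}: R⊥C given {F,Z} in G with R→· removed — back-door holds.
P(C|do(R)) = Σ_{F,Z} P(C|R,F,Z)·P(F,Z).

P(C|do(R)): backdoor, adjust for {F, Z}.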